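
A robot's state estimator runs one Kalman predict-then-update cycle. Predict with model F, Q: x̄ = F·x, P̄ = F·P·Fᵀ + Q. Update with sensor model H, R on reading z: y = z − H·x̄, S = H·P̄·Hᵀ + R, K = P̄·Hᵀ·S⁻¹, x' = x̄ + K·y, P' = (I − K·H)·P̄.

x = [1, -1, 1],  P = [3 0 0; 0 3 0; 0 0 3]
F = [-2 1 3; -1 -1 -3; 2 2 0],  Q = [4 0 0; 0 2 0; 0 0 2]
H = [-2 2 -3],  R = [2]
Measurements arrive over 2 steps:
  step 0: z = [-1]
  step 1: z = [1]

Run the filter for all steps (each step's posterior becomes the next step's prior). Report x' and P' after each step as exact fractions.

step 0: x' = [-305/412, -851/412, -225/412], P' = [5755/206 -247/206 -3981/206; -247/206 1281/206 993/206; -3981/206 993/206 3331/206]
step 1: x' = [15/2, -39370/45441, -537865/90882], P' = [239 -70/3 -524/3; -70/3 616441/136323 2514995/136323; -524/3 2514995/136323 17549764/136323]

step 0: x̄ = F·x = [0, -3, 0]
step 0: P̄ = F·P·Fᵀ + Q = [46 -24 -6; -24 35 -12; -6 -12 26]
step 0: y = z − H·x̄ = [5]
step 0: S = H·P̄·Hᵀ + R = [824]
step 0: K = P̄·Hᵀ·S⁻¹ = [-61/412; 77/412; -45/412]
step 0: x' = x̄ + K·y = [-305/412, -851/412, -225/412]
step 0: P' = (I − K·H)·P̄ = [5755/206 -247/206 -3981/206; -247/206 1281/206 993/206; -3981/206 993/206 3331/206]
step 1: x̄ = F·x = [-229/103, 1831/412, -578/103]
step 1: P̄ = F·P·Fᵀ + Q = [54911/103 -18949/103 -18946/103; -18949/103 19005/206 2422/103; -18946/103 2422/103 13290/103]
step 1: y = z − H·x̄ = [-6009/206]
step 1: S = H·P̄·Hᵀ + R = [272646/103]
step 1: K = P̄·Hᵀ·S⁻¹ = [-1/3; 49637/272646; 1433/136323]
step 1: x' = x̄ + K·y = [15/2, -39370/45441, -537865/90882]
step 1: P' = (I − K·H)·P̄ = [239 -70/3 -524/3; -70/3 616441/136323 2514995/136323; -524/3 2514995/136323 17549764/136323]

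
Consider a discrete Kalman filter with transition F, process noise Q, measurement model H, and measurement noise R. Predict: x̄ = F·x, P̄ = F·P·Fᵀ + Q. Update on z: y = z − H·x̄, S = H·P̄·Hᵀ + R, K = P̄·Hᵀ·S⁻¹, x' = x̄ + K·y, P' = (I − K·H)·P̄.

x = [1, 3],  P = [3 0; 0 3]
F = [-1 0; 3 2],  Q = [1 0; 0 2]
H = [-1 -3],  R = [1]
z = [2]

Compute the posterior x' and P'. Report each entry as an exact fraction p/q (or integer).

x̄ = F·x = [-1, 9]
P̄ = F·P·Fᵀ + Q = [4 -9; -9 41]
y = z − H·x̄ = [28]
S = H·P̄·Hᵀ + R = [320]
K = P̄·Hᵀ·S⁻¹ = [23/320; -57/160]
x' = x̄ + K·y = [81/80, -39/40]
P' = (I − K·H)·P̄ = [751/320 -129/160; -129/160 31/80]

x' = [81/80, -39/40]
P' = [751/320 -129/160; -129/160 31/80]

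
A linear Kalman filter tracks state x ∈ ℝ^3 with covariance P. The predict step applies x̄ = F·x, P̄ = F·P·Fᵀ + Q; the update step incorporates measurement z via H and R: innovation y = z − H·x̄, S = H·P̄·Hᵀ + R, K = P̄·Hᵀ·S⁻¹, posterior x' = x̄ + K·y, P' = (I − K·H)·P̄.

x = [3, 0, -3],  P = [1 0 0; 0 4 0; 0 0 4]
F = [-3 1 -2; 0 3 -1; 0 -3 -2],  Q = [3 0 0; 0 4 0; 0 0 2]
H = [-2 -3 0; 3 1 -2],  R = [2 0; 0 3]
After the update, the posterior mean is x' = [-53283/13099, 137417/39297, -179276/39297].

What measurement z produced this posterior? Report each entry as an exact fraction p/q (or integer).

z = [-2, 1]

x̄ = F·x = [-3, 3, 6]
P̄ = F·P·Fᵀ + Q = [32 20 4; 20 44 -28; 4 -28 54]
S = H·P̄·Hᵀ + R = [766 -696; -696 735]
K = P̄·Hᵀ·S⁻¹ = [-2662/13099 -596/13099; -2510/13099 1424/39297; -5074/13099 -21044/39297]
x' − x̄ = [-13986/13099, 19526/39297, -415058/39297] = K·y
y = (KᵀK)⁻¹·Kᵀ·(x' − x̄) = [1, 19]
z = y + H·x̄ = [1, 19] + [-3, -18] = [-2, 1]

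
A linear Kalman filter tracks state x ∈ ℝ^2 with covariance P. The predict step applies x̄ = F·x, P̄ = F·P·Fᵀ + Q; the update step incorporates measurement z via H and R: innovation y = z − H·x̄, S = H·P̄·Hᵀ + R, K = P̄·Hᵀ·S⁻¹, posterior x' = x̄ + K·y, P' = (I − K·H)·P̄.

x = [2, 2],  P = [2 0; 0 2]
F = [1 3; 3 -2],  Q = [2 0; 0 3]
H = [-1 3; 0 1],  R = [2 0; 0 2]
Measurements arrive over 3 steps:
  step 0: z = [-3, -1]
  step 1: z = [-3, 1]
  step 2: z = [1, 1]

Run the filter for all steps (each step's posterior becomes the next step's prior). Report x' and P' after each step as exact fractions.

step 0: x' = [2858/651, 73/217], P' = [6064/651 598/217; 598/217 220/217]
step 1: x' = [-38170/128559, -298406/385677], P' = [326760/42853 307130/128559; 307130/128559 364552/385677]
step 2: x' = [-251321332/185697429, 1766435/61899143], P' = [1438103224/185697429 150029314/61899143; 150029314/61899143 59119420/61899143]

step 0: x̄ = F·x = [8, 2]
step 0: P̄ = F·P·Fᵀ + Q = [22 -6; -6 29]
step 0: y = z − H·x̄ = [-1, -3]
step 0: S = H·P̄·Hᵀ + R = [321 93; 93 31]
step 0: K = P̄·Hᵀ·S⁻¹ = [-11/21 299/217; 1/7 110/217]
step 0: x' = x̄ + K·y = [2858/651, 73/217]
step 0: P' = (I − K·H)·P̄ = [6064/651 598/217; 598/217 220/217]
step 1: x̄ = F·x = [3515/651, 2712/217]
step 1: P̄ = F·P·Fᵀ + Q = [24070/651 8930/217; 8930/217 12547/217]
step 1: y = z − H·x̄ = [-22846/651, -2495/217]
step 1: S = H·P̄·Hᵀ + R = [203401/651 28711/217; 28711/217 12981/217]
step 1: K = P̄·Hᵀ·S⁻¹ = [-9815/42853 153565/128559; 28711/128559 182276/385677]
step 1: x' = x̄ + K·y = [-38170/128559, -298406/385677]
step 1: P' = (I − K·H)·P̄ = [326760/42853 307130/128559; 307130/128559 364552/385677]
step 2: x̄ = F·x = [-112192/42853, 253282/385677]
step 2: P̄ = F·P·Fᵀ + Q = [1391278/42853 1453882/42853; 1453882/42853 18026119/385677]
step 2: y = z − H·x̄ = [-461299/128559, 132395/385677]
step 2: S = H·P̄·Hᵀ + R = [10779811/42853 13664473/128559; 13664473/128559 18797473/385677]
step 2: K = P̄·Hᵀ·S⁻¹ = [-43919699/185697429 75014657/61899143; 13664473/61899143 29559710/61899143]
step 2: x' = x̄ + K·y = [-251321332/185697429, 1766435/61899143]
step 2: P' = (I − K·H)·P̄ = [1438103224/185697429 150029314/61899143; 150029314/61899143 59119420/61899143]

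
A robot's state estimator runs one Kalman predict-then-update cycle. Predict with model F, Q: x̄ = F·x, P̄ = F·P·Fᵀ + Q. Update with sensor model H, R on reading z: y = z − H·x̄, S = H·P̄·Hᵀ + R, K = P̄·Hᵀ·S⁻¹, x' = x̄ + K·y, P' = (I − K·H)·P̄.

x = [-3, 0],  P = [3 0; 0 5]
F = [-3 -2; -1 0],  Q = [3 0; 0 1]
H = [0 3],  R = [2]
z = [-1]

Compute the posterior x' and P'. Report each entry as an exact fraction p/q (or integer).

x' = [36/19, -3/19]
P' = [1171/38 9/19; 9/19 4/19]

x̄ = F·x = [9, 3]
P̄ = F·P·Fᵀ + Q = [50 9; 9 4]
y = z − H·x̄ = [-10]
S = H·P̄·Hᵀ + R = [38]
K = P̄·Hᵀ·S⁻¹ = [27/38; 6/19]
x' = x̄ + K·y = [36/19, -3/19]
P' = (I − K·H)·P̄ = [1171/38 9/19; 9/19 4/19]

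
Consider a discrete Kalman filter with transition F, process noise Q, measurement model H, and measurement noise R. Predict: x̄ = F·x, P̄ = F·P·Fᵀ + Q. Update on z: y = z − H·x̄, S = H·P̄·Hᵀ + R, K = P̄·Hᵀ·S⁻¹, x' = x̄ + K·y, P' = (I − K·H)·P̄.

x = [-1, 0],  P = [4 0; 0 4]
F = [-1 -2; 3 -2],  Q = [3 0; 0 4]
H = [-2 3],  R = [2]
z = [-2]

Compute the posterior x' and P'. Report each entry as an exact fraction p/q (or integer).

x̄ = F·x = [1, -3]
P̄ = F·P·Fᵀ + Q = [23 4; 4 56]
y = z − H·x̄ = [9]
S = H·P̄·Hᵀ + R = [550]
K = P̄·Hᵀ·S⁻¹ = [-17/275; 16/55]
x' = x̄ + K·y = [122/275, -21/55]
P' = (I − K·H)·P̄ = [5747/275 764/55; 764/55 104/11]

x' = [122/275, -21/55]
P' = [5747/275 764/55; 764/55 104/11]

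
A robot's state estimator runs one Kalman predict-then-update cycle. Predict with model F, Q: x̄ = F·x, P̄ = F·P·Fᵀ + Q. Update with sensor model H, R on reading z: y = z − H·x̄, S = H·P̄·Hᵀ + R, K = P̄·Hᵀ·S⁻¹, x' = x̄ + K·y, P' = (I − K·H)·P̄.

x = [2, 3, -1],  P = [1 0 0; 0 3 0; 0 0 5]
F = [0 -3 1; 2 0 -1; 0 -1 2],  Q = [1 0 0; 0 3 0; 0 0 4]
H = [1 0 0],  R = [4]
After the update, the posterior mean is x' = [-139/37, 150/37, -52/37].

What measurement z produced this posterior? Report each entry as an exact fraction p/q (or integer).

x̄ = F·x = [-10, 5, -5]
P̄ = F·P·Fᵀ + Q = [33 -5 19; -5 12 -10; 19 -10 27]
S = H·P̄·Hᵀ + R = [37]
K = P̄·Hᵀ·S⁻¹ = [33/37; -5/37; 19/37]
x' − x̄ = [231/37, -35/37, 133/37] = K·y
y = (KᵀK)⁻¹·Kᵀ·(x' − x̄) = [7]
z = y + H·x̄ = [7] + [-10] = [-3]

z = [-3]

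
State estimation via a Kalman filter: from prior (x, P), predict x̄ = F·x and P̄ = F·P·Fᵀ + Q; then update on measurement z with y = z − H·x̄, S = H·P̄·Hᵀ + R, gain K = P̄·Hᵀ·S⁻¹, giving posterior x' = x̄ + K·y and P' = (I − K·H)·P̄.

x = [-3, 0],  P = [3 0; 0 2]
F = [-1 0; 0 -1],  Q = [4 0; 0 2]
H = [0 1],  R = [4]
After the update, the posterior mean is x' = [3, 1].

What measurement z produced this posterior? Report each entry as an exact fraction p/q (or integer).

z = [2]

x̄ = F·x = [3, 0]
P̄ = F·P·Fᵀ + Q = [7 0; 0 4]
S = H·P̄·Hᵀ + R = [8]
K = P̄·Hᵀ·S⁻¹ = [0; 1/2]
x' − x̄ = [0, 1] = K·y
y = (KᵀK)⁻¹·Kᵀ·(x' − x̄) = [2]
z = y + H·x̄ = [2] + [0] = [2]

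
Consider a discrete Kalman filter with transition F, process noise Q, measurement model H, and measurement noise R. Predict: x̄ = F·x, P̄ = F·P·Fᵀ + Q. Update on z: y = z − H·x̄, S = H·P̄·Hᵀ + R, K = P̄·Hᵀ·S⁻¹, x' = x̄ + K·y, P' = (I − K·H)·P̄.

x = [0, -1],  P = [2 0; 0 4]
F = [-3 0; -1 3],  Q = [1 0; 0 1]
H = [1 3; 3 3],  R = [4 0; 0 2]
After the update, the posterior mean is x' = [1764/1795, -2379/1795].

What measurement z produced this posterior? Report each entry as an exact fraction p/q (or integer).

x̄ = F·x = [0, -3]
P̄ = F·P·Fᵀ + Q = [19 6; 6 39]
S = H·P̄·Hᵀ + R = [410 480; 480 632]
K = P̄·Hᵀ·S⁻¹ = [-1577/3590 1299/2872; 1617/3590 -369/2872]
x' − x̄ = [1764/1795, 3006/1795] = K·y
y = (KᵀK)⁻¹·Kᵀ·(x' − x̄) = [6, 8]
z = y + H·x̄ = [6, 8] + [-9, -9] = [-3, -1]

z = [-3, -1]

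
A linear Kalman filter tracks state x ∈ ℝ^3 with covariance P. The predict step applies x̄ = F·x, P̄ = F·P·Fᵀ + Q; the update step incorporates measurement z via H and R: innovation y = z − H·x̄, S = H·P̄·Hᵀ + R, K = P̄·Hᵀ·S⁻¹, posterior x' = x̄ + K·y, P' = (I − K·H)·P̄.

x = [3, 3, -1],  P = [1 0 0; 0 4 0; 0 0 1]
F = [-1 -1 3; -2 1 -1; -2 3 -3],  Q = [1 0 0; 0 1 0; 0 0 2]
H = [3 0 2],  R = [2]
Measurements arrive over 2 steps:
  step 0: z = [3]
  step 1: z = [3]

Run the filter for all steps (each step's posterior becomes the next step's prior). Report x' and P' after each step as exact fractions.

step 0: x' = [-891/113, 188/113, 1488/113], P' = [1646/113 -726/113 -2462/113; -726/113 601/113 1112/113; -2462/113 1112/113 3738/113]
step 1: x' = [576641/68941, -408211/137882, -1517637/137882], P' = [900782/68941 -277214/68941 -1324534/68941; -277214/68941 799967/275764 1683893/275764; -1324534/68941 1683893/275764 7925139/275764]

step 0: x̄ = F·x = [-9, -2, 6]
step 0: P̄ = F·P·Fᵀ + Q = [15 -5 -19; -5 10 19; -19 19 51]
step 0: y = z − H·x̄ = [18]
step 0: S = H·P̄·Hᵀ + R = [113]
step 0: K = P̄·Hᵀ·S⁻¹ = [7/113; 23/113; 45/113]
step 0: x' = x̄ + K·y = [-891/113, 188/113, 1488/113]
step 0: P' = (I − K·H)·P̄ = [1646/113 -726/113 -2462/113; -726/113 601/113 1112/113; -2462/113 1112/113 3738/113]
step 1: x̄ = F·x = [5167/113, 482/113, -2118/113]
step 1: P̄ = F·P·Fᵀ + Q = [42650/113 7509/113 -10697/113; 7509/113 1868/113 -959/113; -10697/113 -959/113 5013/113]
step 1: y = z − H·x̄ = [-10926/113]
step 1: S = H·P̄·Hᵀ + R = [275764/113]
step 1: K = P̄·Hᵀ·S⁻¹ = [26639/68941; 20609/275764; -22065/275764]
step 1: x' = x̄ + K·y = [576641/68941, -408211/137882, -1517637/137882]
step 1: P' = (I − K·H)·P̄ = [900782/68941 -277214/68941 -1324534/68941; -277214/68941 799967/275764 1683893/275764; -1324534/68941 1683893/275764 7925139/275764]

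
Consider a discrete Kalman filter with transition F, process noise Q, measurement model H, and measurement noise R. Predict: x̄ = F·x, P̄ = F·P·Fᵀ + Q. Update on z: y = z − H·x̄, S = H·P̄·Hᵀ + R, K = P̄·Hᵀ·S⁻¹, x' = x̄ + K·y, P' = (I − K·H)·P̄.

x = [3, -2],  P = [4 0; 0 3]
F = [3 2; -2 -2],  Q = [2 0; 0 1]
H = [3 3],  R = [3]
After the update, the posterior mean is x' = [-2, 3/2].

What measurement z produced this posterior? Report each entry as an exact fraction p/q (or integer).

x̄ = F·x = [5, -2]
P̄ = F·P·Fᵀ + Q = [50 -36; -36 29]
S = H·P̄·Hᵀ + R = [66]
K = P̄·Hᵀ·S⁻¹ = [7/11; -7/22]
x' − x̄ = [-7, 7/2] = K·y
y = (KᵀK)⁻¹·Kᵀ·(x' − x̄) = [-11]
z = y + H·x̄ = [-11] + [9] = [-2]

z = [-2]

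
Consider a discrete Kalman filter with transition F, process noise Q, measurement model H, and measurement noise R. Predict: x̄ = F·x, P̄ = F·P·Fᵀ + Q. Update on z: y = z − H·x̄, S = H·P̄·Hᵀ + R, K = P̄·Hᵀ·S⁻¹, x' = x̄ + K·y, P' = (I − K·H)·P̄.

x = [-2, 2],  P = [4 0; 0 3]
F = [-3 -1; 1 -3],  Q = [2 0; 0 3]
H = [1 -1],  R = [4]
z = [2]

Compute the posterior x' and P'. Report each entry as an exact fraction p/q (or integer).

x' = [-20/17, -62/17]
P' = [1549/85 1373/85; 1373/85 1521/85]

x̄ = F·x = [4, -8]
P̄ = F·P·Fᵀ + Q = [41 -3; -3 34]
y = z − H·x̄ = [-10]
S = H·P̄·Hᵀ + R = [85]
K = P̄·Hᵀ·S⁻¹ = [44/85; -37/85]
x' = x̄ + K·y = [-20/17, -62/17]
P' = (I − K·H)·P̄ = [1549/85 1373/85; 1373/85 1521/85]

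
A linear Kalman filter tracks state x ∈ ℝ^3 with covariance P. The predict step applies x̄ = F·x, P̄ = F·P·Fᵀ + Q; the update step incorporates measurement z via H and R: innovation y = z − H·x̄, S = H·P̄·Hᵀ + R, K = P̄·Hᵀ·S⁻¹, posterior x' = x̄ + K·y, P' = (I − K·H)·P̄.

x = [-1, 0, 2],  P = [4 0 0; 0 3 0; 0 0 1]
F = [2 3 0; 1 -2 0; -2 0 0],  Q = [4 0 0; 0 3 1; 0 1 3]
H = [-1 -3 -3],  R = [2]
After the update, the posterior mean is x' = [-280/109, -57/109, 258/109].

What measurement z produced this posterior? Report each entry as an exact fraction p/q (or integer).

z = [-3]

x̄ = F·x = [-2, -1, 2]
P̄ = F·P·Fᵀ + Q = [47 -10 -16; -10 19 -7; -16 -7 19]
S = H·P̄·Hᵀ + R = [109]
K = P̄·Hᵀ·S⁻¹ = [31/109; -26/109; -20/109]
x' − x̄ = [-62/109, 52/109, 40/109] = K·y
y = (KᵀK)⁻¹·Kᵀ·(x' − x̄) = [-2]
z = y + H·x̄ = [-2] + [-1] = [-3]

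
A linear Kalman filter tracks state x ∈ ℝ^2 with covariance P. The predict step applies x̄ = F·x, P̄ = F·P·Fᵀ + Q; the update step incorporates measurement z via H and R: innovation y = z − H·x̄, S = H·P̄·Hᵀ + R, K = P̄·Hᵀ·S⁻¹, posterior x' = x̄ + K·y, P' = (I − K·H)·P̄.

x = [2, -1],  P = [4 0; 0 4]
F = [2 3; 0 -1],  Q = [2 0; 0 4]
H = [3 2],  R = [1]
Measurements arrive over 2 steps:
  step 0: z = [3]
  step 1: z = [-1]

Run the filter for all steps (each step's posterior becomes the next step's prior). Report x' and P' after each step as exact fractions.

step 0: x̄ = F·x = [1, 1]
step 0: P̄ = F·P·Fᵀ + Q = [54 -12; -12 8]
step 0: y = z − H·x̄ = [-2]
step 0: S = H·P̄·Hᵀ + R = [375]
step 0: K = P̄·Hᵀ·S⁻¹ = [46/125; -4/75]
step 0: x' = x̄ + K·y = [33/125, 83/75]
step 0: P' = (I − K·H)·P̄ = [402/125 -116/25; -116/25 104/15]
step 1: x̄ = F·x = [481/125, -83/75]
step 1: P̄ = F·P·Fᵀ + Q = [2698/125 -288/25; -288/25 164/15]
step 1: y = z − H·x̄ = [-3874/375]
step 1: S = H·P̄·Hᵀ + R = [37781/375]
step 1: K = P̄·Hᵀ·S⁻¹ = [15642/37781; -4760/37781]
step 1: x' = x̄ + K·y = [-16211/37781, 7363/37781]
step 1: P' = (I − K·H)·P̄ = [163006/37781 -236688/37781; -236688/37781 352652/37781]

step 0: x' = [33/125, 83/75], P' = [402/125 -116/25; -116/25 104/15]
step 1: x' = [-16211/37781, 7363/37781], P' = [163006/37781 -236688/37781; -236688/37781 352652/37781]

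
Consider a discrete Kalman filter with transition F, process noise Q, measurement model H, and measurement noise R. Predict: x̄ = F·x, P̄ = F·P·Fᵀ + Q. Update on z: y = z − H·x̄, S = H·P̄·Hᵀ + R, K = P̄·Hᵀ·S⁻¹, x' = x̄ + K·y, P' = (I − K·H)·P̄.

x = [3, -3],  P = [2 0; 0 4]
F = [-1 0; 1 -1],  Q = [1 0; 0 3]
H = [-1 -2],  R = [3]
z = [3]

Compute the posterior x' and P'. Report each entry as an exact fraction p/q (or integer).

x' = [-45/17, 6/17]
P' = [101/34 -26/17; -26/17 25/17]

x̄ = F·x = [-3, 6]
P̄ = F·P·Fᵀ + Q = [3 -2; -2 9]
y = z − H·x̄ = [12]
S = H·P̄·Hᵀ + R = [34]
K = P̄·Hᵀ·S⁻¹ = [1/34; -8/17]
x' = x̄ + K·y = [-45/17, 6/17]
P' = (I − K·H)·P̄ = [101/34 -26/17; -26/17 25/17]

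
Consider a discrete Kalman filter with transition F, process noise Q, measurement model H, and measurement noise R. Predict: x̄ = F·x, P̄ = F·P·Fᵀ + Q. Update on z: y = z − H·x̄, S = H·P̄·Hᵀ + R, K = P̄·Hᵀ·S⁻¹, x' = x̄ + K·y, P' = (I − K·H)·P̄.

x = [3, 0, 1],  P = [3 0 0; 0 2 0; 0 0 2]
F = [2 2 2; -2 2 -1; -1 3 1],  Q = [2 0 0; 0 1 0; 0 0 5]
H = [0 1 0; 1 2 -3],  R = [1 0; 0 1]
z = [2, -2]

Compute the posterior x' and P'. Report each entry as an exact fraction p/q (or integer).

x' = [2402/521, 3369/2084, 1713/521]
P' = [11998/521 -222/521 3890/521; -222/521 1993/2084 259/521; 3890/521 259/521 1540/521]

x̄ = F·x = [8, -7, -2]
P̄ = F·P·Fᵀ + Q = [30 -8 10; -8 23 16; 10 16 28]
y = z − H·x̄ = [9, -2]
S = H·P̄·Hᵀ + R = [24 -10; -10 91]
K = P̄·Hᵀ·S⁻¹ = [-222/521 -116/521; 1993/2084 -5/1042; 259/521 -212/521]
x' = x̄ + K·y = [2402/521, 3369/2084, 1713/521]
P' = (I − K·H)·P̄ = [11998/521 -222/521 3890/521; -222/521 1993/2084 259/521; 3890/521 259/521 1540/521]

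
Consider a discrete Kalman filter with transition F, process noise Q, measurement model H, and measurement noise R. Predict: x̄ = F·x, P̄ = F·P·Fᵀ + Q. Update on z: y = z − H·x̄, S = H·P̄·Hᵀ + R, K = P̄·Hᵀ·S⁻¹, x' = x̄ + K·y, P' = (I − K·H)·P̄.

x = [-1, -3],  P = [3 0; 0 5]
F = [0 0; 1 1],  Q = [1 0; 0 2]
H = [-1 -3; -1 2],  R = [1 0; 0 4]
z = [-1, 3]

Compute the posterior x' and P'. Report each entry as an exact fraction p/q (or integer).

x' = [-309/659, 344/659]
P' = [404/659 -100/659; -100/659 90/659]

x̄ = F·x = [0, -4]
P̄ = F·P·Fᵀ + Q = [1 0; 0 10]
y = z − H·x̄ = [-13, 11]
S = H·P̄·Hᵀ + R = [92 -59; -59 45]
K = P̄·Hᵀ·S⁻¹ = [-104/659 -151/659; -170/659 70/659]
x' = x̄ + K·y = [-309/659, 344/659]
P' = (I − K·H)·P̄ = [404/659 -100/659; -100/659 90/659]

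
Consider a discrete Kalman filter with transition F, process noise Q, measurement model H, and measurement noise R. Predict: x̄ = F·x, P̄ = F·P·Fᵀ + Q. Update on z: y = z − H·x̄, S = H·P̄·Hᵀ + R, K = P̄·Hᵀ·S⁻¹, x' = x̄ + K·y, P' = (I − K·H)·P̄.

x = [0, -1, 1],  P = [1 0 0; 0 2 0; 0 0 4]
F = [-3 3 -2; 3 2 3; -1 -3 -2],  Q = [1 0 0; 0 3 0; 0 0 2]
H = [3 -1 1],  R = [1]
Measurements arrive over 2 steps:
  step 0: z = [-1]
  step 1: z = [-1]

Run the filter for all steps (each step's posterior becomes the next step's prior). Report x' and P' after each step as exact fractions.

step 0: x̄ = F·x = [-5, 1, 1]
step 0: P̄ = F·P·Fᵀ + Q = [44 -21 1; -21 56 -39; 1 -39 37]
step 0: y = z − H·x̄ = [14]
step 0: S = H·P̄·Hᵀ + R = [700]
step 0: K = P̄·Hᵀ·S⁻¹ = [11/50; -79/350; 79/700]
step 0: x' = x̄ + K·y = [-48/25, -54/25, 129/50]
step 0: P' = (I − K·H)·P̄ = [253/25 344/25 -819/50; 344/25 3559/175 -7409/350; -819/50 -7409/350 19659/700]
step 1: x̄ = F·x = [-147/25, -117/50, 81/25]
step 1: P̄ = F·P·Fᵀ + Q = [34516/175 15251/350 -15543/175; 15251/350 31111/700 -17373/350; -15543/175 -17373/350 12339/175]
step 1: y = z − H·x̄ = [553/50]
step 1: S = H·P̄·Hᵀ + R = [837191/700]
step 1: K = P̄·Hᵀ·S⁻¹ = [321518/837191; 25649/837191; -102414/837191]
step 1: x' = x̄ + K·y = [-1366694/837191, -1675349/837191, 1579800/837191]
step 1: P' = (I − K·H)·P̄ = [17445877/837191 24699121/837191 -27316992/837191; 24699121/837191 36268540/837191 -37803174/837191; -27316992/837191 -37803174/837191 44045388/837191]

step 0: x' = [-48/25, -54/25, 129/50], P' = [253/25 344/25 -819/50; 344/25 3559/175 -7409/350; -819/50 -7409/350 19659/700]
step 1: x' = [-1366694/837191, -1675349/837191, 1579800/837191], P' = [17445877/837191 24699121/837191 -27316992/837191; 24699121/837191 36268540/837191 -37803174/837191; -27316992/837191 -37803174/837191 44045388/837191]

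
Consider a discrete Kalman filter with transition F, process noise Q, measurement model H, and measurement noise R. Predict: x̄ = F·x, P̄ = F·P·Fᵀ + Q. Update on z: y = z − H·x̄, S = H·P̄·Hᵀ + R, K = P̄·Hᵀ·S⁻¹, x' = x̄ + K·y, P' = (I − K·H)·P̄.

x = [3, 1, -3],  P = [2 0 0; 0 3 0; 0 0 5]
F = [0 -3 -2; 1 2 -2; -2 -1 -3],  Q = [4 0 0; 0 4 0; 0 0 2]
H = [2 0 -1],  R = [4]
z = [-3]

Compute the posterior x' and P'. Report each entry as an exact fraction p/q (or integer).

x' = [-111/110, 661/55, 8/11]
P' = [1641/110 614/55 303/11; 614/55 1962/55 252/11; 303/11 252/11 598/11]

x̄ = F·x = [3, 11, 2]
P̄ = F·P·Fᵀ + Q = [51 2 39; 2 38 20; 39 20 58]
y = z − H·x̄ = [-7]
S = H·P̄·Hᵀ + R = [110]
K = P̄·Hᵀ·S⁻¹ = [63/110; -8/55; 2/11]
x' = x̄ + K·y = [-111/110, 661/55, 8/11]
P' = (I − K·H)·P̄ = [1641/110 614/55 303/11; 614/55 1962/55 252/11; 303/11 252/11 598/11]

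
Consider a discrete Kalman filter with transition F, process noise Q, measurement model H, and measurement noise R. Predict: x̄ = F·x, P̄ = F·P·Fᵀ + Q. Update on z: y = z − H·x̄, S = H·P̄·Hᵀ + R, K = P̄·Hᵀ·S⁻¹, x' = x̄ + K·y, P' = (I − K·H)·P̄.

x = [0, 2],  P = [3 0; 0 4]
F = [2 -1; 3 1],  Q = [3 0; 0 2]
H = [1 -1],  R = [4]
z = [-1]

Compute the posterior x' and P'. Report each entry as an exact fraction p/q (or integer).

x' = [-41/28, -1/28]
P' = [507/28 487/28; 487/28 563/28]

x̄ = F·x = [-2, 2]
P̄ = F·P·Fᵀ + Q = [19 14; 14 33]
y = z − H·x̄ = [3]
S = H·P̄·Hᵀ + R = [28]
K = P̄·Hᵀ·S⁻¹ = [5/28; -19/28]
x' = x̄ + K·y = [-41/28, -1/28]
P' = (I − K·H)·P̄ = [507/28 487/28; 487/28 563/28]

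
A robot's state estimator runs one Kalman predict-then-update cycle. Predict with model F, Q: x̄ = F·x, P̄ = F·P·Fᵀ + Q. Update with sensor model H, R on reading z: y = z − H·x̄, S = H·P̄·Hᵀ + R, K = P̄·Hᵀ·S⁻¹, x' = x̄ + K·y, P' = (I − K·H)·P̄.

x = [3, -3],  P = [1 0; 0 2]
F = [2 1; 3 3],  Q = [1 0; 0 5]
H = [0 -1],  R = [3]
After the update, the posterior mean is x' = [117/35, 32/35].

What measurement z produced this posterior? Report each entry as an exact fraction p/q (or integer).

z = [-1]

x̄ = F·x = [3, 0]
P̄ = F·P·Fᵀ + Q = [7 12; 12 32]
S = H·P̄·Hᵀ + R = [35]
K = P̄·Hᵀ·S⁻¹ = [-12/35; -32/35]
x' − x̄ = [12/35, 32/35] = K·y
y = (KᵀK)⁻¹·Kᵀ·(x' − x̄) = [-1]
z = y + H·x̄ = [-1] + [0] = [-1]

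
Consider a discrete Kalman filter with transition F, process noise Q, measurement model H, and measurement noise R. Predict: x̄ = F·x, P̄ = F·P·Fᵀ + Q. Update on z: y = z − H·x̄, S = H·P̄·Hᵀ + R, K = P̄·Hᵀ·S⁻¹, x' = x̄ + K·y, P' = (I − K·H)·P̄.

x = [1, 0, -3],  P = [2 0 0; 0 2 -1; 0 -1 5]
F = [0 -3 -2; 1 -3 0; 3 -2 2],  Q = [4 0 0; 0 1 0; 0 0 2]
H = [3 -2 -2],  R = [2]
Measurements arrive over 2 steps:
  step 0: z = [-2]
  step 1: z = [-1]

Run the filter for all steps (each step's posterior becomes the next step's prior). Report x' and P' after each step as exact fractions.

step 0: x' = [582/175, 499/175, 543/175], P' = [3729/175 3153/175 2421/175; 3153/175 2946/175 1797/175; 2421/175 1797/175 1879/175]
step 1: x' = [-49106/92403, -31727/184806, -2315/20534], P' = [4811165/184806 9730403/369612 511701/41068; 9730403/369612 20972177/739224 905503/82136; 511701/41068 905503/82136 645777/82136]

step 0: x̄ = F·x = [6, 1, -3]
step 0: P̄ = F·P·Fᵀ + Q = [30 12 -6; 12 21 24; -6 24 56]
step 0: y = z − H·x̄ = [-24]
step 0: S = H·P̄·Hᵀ + R = [700]
step 0: K = P̄·Hᵀ·S⁻¹ = [39/350; -27/350; -89/350]
step 0: x' = x̄ + K·y = [582/175, 499/175, 543/175]
step 0: P' = (I − K·H)·P̄ = [3729/175 3153/175 2421/175; 3153/175 2946/175 1797/175; 2421/175 1797/175 1879/175]
step 1: x̄ = F·x = [-369/25, -183/35, 262/25]
step 1: P̄ = F·P·Fᵀ + Q = [8042/25 657/5 -5191/25; 657/5 460/7 -336/5; -5191/25 -336/5 4293/25]
step 1: y = z − H·x̄ = [9412/175]
step 1: S = H·P̄·Hᵀ + R = [739224/175]
step 1: K = P̄·Hᵀ·S⁻¹ = [97783/369612; 69505/739224; -16177/82136]
step 1: x' = x̄ + K·y = [-49106/92403, -31727/184806, -2315/20534]
step 1: P' = (I − K·H)·P̄ = [4811165/184806 9730403/369612 511701/41068; 9730403/369612 20972177/739224 905503/82136; 511701/41068 905503/82136 645777/82136]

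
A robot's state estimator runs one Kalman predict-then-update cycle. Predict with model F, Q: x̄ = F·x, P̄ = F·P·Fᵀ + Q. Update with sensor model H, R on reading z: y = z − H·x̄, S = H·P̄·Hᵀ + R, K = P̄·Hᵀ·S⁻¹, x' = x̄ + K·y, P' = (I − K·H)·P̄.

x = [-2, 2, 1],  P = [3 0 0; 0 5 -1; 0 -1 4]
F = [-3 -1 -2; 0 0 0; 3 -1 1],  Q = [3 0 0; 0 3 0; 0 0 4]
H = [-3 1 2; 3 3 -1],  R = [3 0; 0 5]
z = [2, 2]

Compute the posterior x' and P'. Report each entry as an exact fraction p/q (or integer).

x' = [-92221/58098, 12892/9683, -21438/9683]
P' = [177427/58098 -10903/9683 48557/9683; -10903/9683 7950/9683 -18069/9683; 48557/9683 -18069/9683 85869/9683]

x̄ = F·x = [2, 0, -7]
P̄ = F·P·Fᵀ + Q = [47 0 -31; 0 3 0; -31 0 42]
y = z − H·x̄ = [22, -11]
S = H·P̄·Hᵀ + R = [969 -777; -777 683]
K = P̄·Hᵀ·S⁻¹ = [-5005/58098 2979/19366; 1507/9683 1842/9683; 2666/9683 1119/9683]
x' = x̄ + K·y = [-92221/58098, 12892/9683, -21438/9683]
P' = (I − K·H)·P̄ = [177427/58098 -10903/9683 48557/9683; -10903/9683 7950/9683 -18069/9683; 48557/9683 -18069/9683 85869/9683]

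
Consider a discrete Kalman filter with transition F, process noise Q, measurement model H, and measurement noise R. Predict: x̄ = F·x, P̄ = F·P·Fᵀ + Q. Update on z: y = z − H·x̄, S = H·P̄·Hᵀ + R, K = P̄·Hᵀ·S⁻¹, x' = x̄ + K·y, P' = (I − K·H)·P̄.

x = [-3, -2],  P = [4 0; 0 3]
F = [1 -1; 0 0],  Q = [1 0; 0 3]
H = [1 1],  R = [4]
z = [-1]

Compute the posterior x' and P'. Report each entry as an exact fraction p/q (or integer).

x' = [-1, 0]
P' = [56/15 -8/5; -8/5 12/5]

x̄ = F·x = [-1, 0]
P̄ = F·P·Fᵀ + Q = [8 0; 0 3]
y = z − H·x̄ = [0]
S = H·P̄·Hᵀ + R = [15]
K = P̄·Hᵀ·S⁻¹ = [8/15; 1/5]
x' = x̄ + K·y = [-1, 0]
P' = (I − K·H)·P̄ = [56/15 -8/5; -8/5 12/5]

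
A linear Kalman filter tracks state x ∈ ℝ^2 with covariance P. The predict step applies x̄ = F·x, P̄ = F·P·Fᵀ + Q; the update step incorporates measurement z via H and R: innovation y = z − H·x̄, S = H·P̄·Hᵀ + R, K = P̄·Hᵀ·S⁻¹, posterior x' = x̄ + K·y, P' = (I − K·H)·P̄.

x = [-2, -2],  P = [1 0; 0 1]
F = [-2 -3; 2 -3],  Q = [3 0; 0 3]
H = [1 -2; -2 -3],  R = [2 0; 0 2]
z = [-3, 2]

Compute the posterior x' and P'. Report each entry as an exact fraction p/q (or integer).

x' = [-17161/11979, 5026/11979]
P' = [6070/11979 -1828/11979; -1828/11979 2374/11979]

x̄ = F·x = [10, 2]
P̄ = F·P·Fᵀ + Q = [16 5; 5 16]
y = z − H·x̄ = [-9, 28]
S = H·P̄·Hᵀ + R = [62 69; 69 270]
K = P̄·Hᵀ·S⁻¹ = [1621/3993 -3328/11979; -1096/3993 -1733/11979]
x' = x̄ + K·y = [-17161/11979, 5026/11979]
P' = (I − K·H)·P̄ = [6070/11979 -1828/11979; -1828/11979 2374/11979]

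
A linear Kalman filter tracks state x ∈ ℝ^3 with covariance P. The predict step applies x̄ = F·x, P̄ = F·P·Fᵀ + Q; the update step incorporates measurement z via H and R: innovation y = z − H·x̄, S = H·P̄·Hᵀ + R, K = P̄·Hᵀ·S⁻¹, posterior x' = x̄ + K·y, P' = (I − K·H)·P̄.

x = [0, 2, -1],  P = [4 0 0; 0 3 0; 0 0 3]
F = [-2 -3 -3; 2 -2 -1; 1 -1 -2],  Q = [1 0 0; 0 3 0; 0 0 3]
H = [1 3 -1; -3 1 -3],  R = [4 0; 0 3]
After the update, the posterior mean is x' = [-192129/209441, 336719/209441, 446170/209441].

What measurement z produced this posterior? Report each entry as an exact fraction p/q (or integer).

z = [2, -2]

x̄ = F·x = [-3, -3, 0]
P̄ = F·P·Fᵀ + Q = [71 11 19; 11 34 20; 19 20 22]
S = H·P̄·Hᵀ + R = [311 -333; -333 1030]
K = P̄·Hᵀ·S⁻¹ = [1303/209441 -52244/209441; 76143/209441 12620/209441; 24411/209441 -13052/209441]
x' − x̄ = [436194/209441, 965042/209441, 446170/209441] = K·y
y = (KᵀK)⁻¹·Kᵀ·(x' − x̄) = [14, -8]
z = y + H·x̄ = [14, -8] + [-12, 6] = [2, -2]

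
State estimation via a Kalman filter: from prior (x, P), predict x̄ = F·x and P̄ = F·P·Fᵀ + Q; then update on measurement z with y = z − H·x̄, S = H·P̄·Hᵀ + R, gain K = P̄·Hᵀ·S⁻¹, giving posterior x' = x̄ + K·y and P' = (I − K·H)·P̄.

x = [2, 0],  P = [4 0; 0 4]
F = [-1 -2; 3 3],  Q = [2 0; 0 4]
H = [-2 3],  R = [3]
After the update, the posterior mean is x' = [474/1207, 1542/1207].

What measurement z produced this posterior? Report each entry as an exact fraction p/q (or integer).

z = [3]

x̄ = F·x = [-2, 6]
P̄ = F·P·Fᵀ + Q = [22 -36; -36 76]
S = H·P̄·Hᵀ + R = [1207]
K = P̄·Hᵀ·S⁻¹ = [-152/1207; 300/1207]
x' − x̄ = [2888/1207, -5700/1207] = K·y
y = (KᵀK)⁻¹·Kᵀ·(x' − x̄) = [-19]
z = y + H·x̄ = [-19] + [22] = [3]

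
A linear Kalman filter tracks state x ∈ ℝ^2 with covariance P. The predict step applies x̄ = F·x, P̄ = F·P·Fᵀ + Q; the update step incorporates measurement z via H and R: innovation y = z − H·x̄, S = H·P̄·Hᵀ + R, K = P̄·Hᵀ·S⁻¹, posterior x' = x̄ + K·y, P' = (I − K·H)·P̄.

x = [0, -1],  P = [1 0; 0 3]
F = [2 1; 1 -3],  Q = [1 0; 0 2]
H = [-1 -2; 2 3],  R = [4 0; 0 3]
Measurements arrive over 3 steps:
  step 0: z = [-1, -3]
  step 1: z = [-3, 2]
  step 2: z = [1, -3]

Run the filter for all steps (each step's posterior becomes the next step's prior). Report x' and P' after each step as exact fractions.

step 0: x̄ = F·x = [-1, 3]
step 0: P̄ = F·P·Fᵀ + Q = [8 -7; -7 30]
step 0: y = z − H·x̄ = [4, -10]
step 0: S = H·P̄·Hᵀ + R = [104 -147; -147 221]
step 0: K = P̄·Hᵀ·S⁻¹ = [591/1375 362/1375; -541/1375 113/1375]
step 0: x' = x̄ + K·y = [-2631/1375, 831/1375]
step 0: P' = (I − K·H)·P̄ = [9264/1375 -5814/1375; -5814/1375 3989/1375]
step 1: x̄ = F·x = [-4431/1375, -5124/1375]
step 1: P̄ = F·P·Fᵀ + Q = [19164/1375 35631/1375; 35631/1375 82799/1375]
step 1: y = z − H·x̄ = [-18804/1375, 26984/1375]
step 1: S = H·P̄·Hᵀ + R = [498384/1375 -784539/1375; -784539/1375 1253544/1375]
step 1: K = P̄·Hᵀ·S⁻¹ = [46753/747057 38602/249019; -355019/2241171 38813/249019]
step 1: x' = x̄ + K·y = [-258047/249019, 1119512/747057]
step 1: P' = (I − K·H)·P̄ = [418624/249019 -721442/747057; -721442/747057 1792201/2241171]
step 2: x̄ = F·x = [-428770/747057, -1377559/249019]
step 2: P̄ = F·P·Fᵀ + Q = [10446532/2241171 1442251/249019; 1442251/249019 4151747/249019]
step 2: y = z − H·x̄ = [-7947067/747057, 11014400/747057]
step 2: S = H·P̄·Hᵀ + R = [220795144/2241171 -335949215/2241171; -335949215/2241171 540564256/2241171]
step 2: K = P̄·Hᵀ·S⁻¹ = [62583655/965579703 145772258/965579703; -461116525/2896739109 453240043/2896739109]
step 2: x' = x̄ + K·y = [929280965/965579703, -4436871674/2896739109]
step 2: P' = (I − K·H)·P̄ = [541879136/321859901 -937986014/965579703; -937986014/965579703 2329212071/2896739109]

step 0: x' = [-2631/1375, 831/1375], P' = [9264/1375 -5814/1375; -5814/1375 3989/1375]
step 1: x' = [-258047/249019, 1119512/747057], P' = [418624/249019 -721442/747057; -721442/747057 1792201/2241171]
step 2: x' = [929280965/965579703, -4436871674/2896739109], P' = [541879136/321859901 -937986014/965579703; -937986014/965579703 2329212071/2896739109]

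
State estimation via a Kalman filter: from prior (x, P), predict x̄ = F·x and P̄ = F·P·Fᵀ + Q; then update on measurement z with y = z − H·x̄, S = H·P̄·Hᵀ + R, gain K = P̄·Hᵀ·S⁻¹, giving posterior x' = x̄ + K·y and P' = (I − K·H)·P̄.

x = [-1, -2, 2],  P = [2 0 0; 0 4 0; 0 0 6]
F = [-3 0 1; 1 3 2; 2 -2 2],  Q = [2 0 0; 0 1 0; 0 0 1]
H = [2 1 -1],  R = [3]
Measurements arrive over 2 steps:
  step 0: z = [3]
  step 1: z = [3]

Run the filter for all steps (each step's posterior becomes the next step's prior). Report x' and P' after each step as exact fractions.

step 0: x' = [1291/235, -563/235, 264/47], P' = [2746/235 -2708/235 522/47; -2708/235 9764/235 827/47; 522/47 827/47 1898/47]
step 1: x' = [-29794/8037, 16184045/618849, 9768973/618849], P' = [41563/8037 -234046/8037 -155009/8037; -234046/8037 202084412/618849 165310525/618849; -155009/8037 165310525/618849 141933062/618849]

step 0: x̄ = F·x = [5, -3, 6]
step 0: P̄ = F·P·Fᵀ + Q = [26 6 0; 6 63 4; 0 4 49]
step 0: y = z − H·x̄ = [2]
step 0: S = H·P̄·Hᵀ + R = [235]
step 0: K = P̄·Hᵀ·S⁻¹ = [58/235; 71/235; -9/47]
step 0: x' = x̄ + K·y = [1291/235, -563/235, 264/47]
step 0: P' = (I − K·H)·P̄ = [2746/235 -2708/235 522/47; -2708/235 9764/235 827/47; 522/47 827/47 1898/47]
step 1: x̄ = F·x = [-2553/235, 2242/235, 6348/235]
step 1: P̄ = F·P·Fᵀ + Q = [19014/235 34469/235 -32454/235; 34469/235 172629/235 -2034/235; -32454/235 -2034/235 97699/235]
step 1: y = z − H·x̄ = [211/5]
step 1: S = H·P̄·Hᵀ + R = [13167/5]
step 1: K = P̄·Hᵀ·S⁻¹ = [29/171; 5183/13167; -3503/13167]
step 1: x' = x̄ + K·y = [-29794/8037, 16184045/618849, 9768973/618849]
step 1: P' = (I − K·H)·P̄ = [41563/8037 -234046/8037 -155009/8037; -234046/8037 202084412/618849 165310525/618849; -155009/8037 165310525/618849 141933062/618849]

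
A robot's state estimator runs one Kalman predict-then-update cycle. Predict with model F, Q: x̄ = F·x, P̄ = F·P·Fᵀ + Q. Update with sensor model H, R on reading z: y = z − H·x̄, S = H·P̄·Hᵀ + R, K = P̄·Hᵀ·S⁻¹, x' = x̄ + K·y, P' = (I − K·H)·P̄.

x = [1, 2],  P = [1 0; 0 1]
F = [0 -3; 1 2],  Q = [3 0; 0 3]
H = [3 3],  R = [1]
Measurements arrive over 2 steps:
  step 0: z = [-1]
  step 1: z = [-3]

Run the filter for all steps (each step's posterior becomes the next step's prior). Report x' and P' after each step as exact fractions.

step 0: x' = [-402/73, 377/73], P' = [552/73 -546/73; -546/73 548/73]
step 1: x' = [-63123/23743, 38674/23743], P' = [164208/23743 -160707/23743; -160707/23743 159836/23743]

step 0: x̄ = F·x = [-6, 5]
step 0: P̄ = F·P·Fᵀ + Q = [12 -6; -6 8]
step 0: y = z − H·x̄ = [2]
step 0: S = H·P̄·Hᵀ + R = [73]
step 0: K = P̄·Hᵀ·S⁻¹ = [18/73; 6/73]
step 0: x' = x̄ + K·y = [-402/73, 377/73]
step 0: P' = (I − K·H)·P̄ = [552/73 -546/73; -546/73 548/73]
step 1: x̄ = F·x = [-1131/73, 352/73]
step 1: P̄ = F·P·Fᵀ + Q = [5151/73 -1650/73; -1650/73 779/73]
step 1: y = z − H·x̄ = [2118/73]
step 1: S = H·P̄·Hᵀ + R = [23743/73]
step 1: K = P̄·Hᵀ·S⁻¹ = [10503/23743; -2613/23743]
step 1: x' = x̄ + K·y = [-63123/23743, 38674/23743]
step 1: P' = (I − K·H)·P̄ = [164208/23743 -160707/23743; -160707/23743 159836/23743]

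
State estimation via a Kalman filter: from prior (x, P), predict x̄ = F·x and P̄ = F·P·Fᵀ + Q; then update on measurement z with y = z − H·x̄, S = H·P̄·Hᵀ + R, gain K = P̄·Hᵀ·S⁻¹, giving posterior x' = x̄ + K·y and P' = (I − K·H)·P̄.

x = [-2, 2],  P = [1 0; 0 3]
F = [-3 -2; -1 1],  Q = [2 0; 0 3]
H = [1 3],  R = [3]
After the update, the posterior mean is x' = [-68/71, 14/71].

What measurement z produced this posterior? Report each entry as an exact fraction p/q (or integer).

z = [-1]

x̄ = F·x = [2, 4]
P̄ = F·P·Fᵀ + Q = [23 -3; -3 7]
S = H·P̄·Hᵀ + R = [71]
K = P̄·Hᵀ·S⁻¹ = [14/71; 18/71]
x' − x̄ = [-210/71, -270/71] = K·y
y = (KᵀK)⁻¹·Kᵀ·(x' − x̄) = [-15]
z = y + H·x̄ = [-15] + [14] = [-1]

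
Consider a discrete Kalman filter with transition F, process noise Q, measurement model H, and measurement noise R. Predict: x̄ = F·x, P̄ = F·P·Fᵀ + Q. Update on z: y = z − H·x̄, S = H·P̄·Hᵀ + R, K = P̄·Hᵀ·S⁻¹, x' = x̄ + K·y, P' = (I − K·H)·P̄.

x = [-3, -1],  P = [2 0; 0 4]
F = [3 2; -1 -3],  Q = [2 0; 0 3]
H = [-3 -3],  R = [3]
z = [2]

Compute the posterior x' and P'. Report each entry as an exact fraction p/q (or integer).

x' = [-19/2, 35/4]
P' = [441/13 -879/26; -879/26 1769/52]

x̄ = F·x = [-11, 6]
P̄ = F·P·Fᵀ + Q = [36 -30; -30 41]
y = z − H·x̄ = [-13]
S = H·P̄·Hᵀ + R = [156]
K = P̄·Hᵀ·S⁻¹ = [-3/26; -11/52]
x' = x̄ + K·y = [-19/2, 35/4]
P' = (I − K·H)·P̄ = [441/13 -879/26; -879/26 1769/52]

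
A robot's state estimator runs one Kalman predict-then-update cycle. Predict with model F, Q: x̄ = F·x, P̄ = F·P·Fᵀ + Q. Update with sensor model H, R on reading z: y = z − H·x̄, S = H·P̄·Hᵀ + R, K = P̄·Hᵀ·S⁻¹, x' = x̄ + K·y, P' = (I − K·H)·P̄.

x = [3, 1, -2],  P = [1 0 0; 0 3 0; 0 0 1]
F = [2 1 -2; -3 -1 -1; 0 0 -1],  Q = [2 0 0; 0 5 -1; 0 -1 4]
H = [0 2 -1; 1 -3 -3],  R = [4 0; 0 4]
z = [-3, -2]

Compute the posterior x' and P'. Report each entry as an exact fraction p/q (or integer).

x̄ = F·x = [11, -8, 2]
P̄ = F·P·Fᵀ + Q = [13 -7 2; -7 18 0; 2 0 5]
y = z − H·x̄ = [15, -31]
S = H·P̄·Hᵀ + R = [81 -109; -109 254]
K = P̄·Hᵀ·S⁻¹ = [-1012/8693 524/8693; 2495/8693 -1017/8693; -2687/8693 -1598/8693]
x' = x̄ + K·y = [64199/8693, -592/8693, 26619/8693]
P' = (I − K·H)·P̄ = [82145/8693 7545/8693 19138/8693; 7545/8693 4617/8693 -746/8693; 19138/8693 -746/8693 9256/8693]

x' = [64199/8693, -592/8693, 26619/8693]
P' = [82145/8693 7545/8693 19138/8693; 7545/8693 4617/8693 -746/8693; 19138/8693 -746/8693 9256/8693]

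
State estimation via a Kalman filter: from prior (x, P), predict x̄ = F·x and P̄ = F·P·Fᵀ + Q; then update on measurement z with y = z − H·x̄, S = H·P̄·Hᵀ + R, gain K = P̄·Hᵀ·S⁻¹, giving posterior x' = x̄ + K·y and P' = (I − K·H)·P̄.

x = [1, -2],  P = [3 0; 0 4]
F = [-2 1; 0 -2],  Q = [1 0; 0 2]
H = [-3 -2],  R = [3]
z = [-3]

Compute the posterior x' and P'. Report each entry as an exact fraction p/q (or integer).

x' = [-283/132, 51/11]
P' = [1019/132 -123/11; -123/11 186/11]

x̄ = F·x = [-4, 4]
P̄ = F·P·Fᵀ + Q = [17 -8; -8 18]
y = z − H·x̄ = [-7]
S = H·P̄·Hᵀ + R = [132]
K = P̄·Hᵀ·S⁻¹ = [-35/132; -1/11]
x' = x̄ + K·y = [-283/132, 51/11]
P' = (I − K·H)·P̄ = [1019/132 -123/11; -123/11 186/11]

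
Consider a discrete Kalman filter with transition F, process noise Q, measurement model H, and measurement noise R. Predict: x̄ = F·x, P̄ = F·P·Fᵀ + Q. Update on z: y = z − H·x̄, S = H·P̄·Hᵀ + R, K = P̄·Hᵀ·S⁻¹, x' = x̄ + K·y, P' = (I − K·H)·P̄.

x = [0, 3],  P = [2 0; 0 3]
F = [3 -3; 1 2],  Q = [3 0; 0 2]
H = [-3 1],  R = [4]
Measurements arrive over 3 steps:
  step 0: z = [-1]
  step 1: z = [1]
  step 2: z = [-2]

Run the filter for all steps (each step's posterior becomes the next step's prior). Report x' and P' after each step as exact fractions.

step 0: x' = [147/131, 344/131], P' = [204/131 456/131; 456/131 1420/131]
step 1: x' = [17958/108943, 172725/108943], P' = [114474/108943 235650/108943; 235650/108943 817310/108943]
step 2: x' = [21639642/68341565, -63867416/68341565], P' = [68081532/68341565 135176424/68341565; 135176424/68341565 469947928/68341565]

step 0: x̄ = F·x = [-9, 6]
step 0: P̄ = F·P·Fᵀ + Q = [48 -12; -12 16]
step 0: y = z − H·x̄ = [-34]
step 0: S = H·P̄·Hᵀ + R = [524]
step 0: K = P̄·Hᵀ·S⁻¹ = [-39/131; 13/131]
step 0: x' = x̄ + K·y = [147/131, 344/131]
step 0: P' = (I − K·H)·P̄ = [204/131 456/131; 456/131 1420/131]
step 1: x̄ = F·x = [-591/131, 835/131]
step 1: P̄ = F·P·Fᵀ + Q = [6801/131 -6540/131; -6540/131 7970/131]
step 1: y = z − H·x̄ = [-2477/131]
step 1: S = H·P̄·Hᵀ + R = [108943/131]
step 1: K = P̄·Hᵀ·S⁻¹ = [-26943/108943; 27590/108943]
step 1: x' = x̄ + K·y = [17958/108943, 172725/108943]
step 1: P' = (I − K·H)·P̄ = [114474/108943 235650/108943; 235650/108943 817310/108943]
step 2: x̄ = F·x = [-464301/108943, 363408/108943]
step 2: P̄ = F·P·Fᵀ + Q = [4471185/108943 -3853488/108943; -3853488/108943 4544200/108943]
step 2: y = z − H·x̄ = [-1974197/108943]
step 2: S = H·P̄·Hᵀ + R = [68341565/108943]
step 2: K = P̄·Hᵀ·S⁻¹ = [-17267043/68341565; 16104664/68341565]
step 2: x' = x̄ + K·y = [21639642/68341565, -63867416/68341565]
step 2: P' = (I − K·H)·P̄ = [68081532/68341565 135176424/68341565; 135176424/68341565 469947928/68341565]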